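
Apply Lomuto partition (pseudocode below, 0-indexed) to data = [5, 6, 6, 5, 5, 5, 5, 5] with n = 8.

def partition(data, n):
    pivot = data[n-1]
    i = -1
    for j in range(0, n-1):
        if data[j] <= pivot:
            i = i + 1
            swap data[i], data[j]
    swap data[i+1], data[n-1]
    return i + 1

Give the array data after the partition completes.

[5, 5, 5, 5, 5, 5, 6, 6]

pivot=5, i=-1
j=0: 5≤5, i=0, swap(0,0) ⇒ [5, 6, 6, 5, 5, 5, 5, 5]
j=1: 6>5, skip
j=2: 6>5, skip
j=3: 5≤5, i=1, swap(1,3) ⇒ [5, 5, 6, 6, 5, 5, 5, 5]
j=4: 5≤5, i=2, swap(2,4) ⇒ [5, 5, 5, 6, 6, 5, 5, 5]
j=5: 5≤5, i=3, swap(3,5) ⇒ [5, 5, 5, 5, 6, 6, 5, 5]
j=6: 5≤5, i=4, swap(4,6) ⇒ [5, 5, 5, 5, 5, 6, 6, 5]
swap(5,7) ⇒ [5, 5, 5, 5, 5, 5, 6, 6]; return 5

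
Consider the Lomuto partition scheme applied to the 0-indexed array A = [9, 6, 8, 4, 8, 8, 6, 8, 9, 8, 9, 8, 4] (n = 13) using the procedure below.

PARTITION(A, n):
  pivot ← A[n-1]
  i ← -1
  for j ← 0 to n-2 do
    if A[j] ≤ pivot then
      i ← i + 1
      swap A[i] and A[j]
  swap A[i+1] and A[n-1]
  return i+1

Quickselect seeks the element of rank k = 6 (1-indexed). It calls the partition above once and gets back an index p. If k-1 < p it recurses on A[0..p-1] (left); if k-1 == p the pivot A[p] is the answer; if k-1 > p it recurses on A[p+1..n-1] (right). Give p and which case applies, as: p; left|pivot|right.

1; right

pivot = A[12] = 4; i = -1
j=0: A[0]=9 > 4 → no swap
j=1: A[1]=6 > 4 → no swap
j=2: A[2]=8 > 4 → no swap
j=3: A[3]=4 ≤ 4 → i=0, swap A[0],A[3] → [4, 6, 8, 9, 8, 8, 6, 8, 9, 8, 9, 8, 4]
j=4: A[4]=8 > 4 → no swap
j=5: A[5]=8 > 4 → no swap
j=6: A[6]=6 > 4 → no swap
j=7: A[7]=8 > 4 → no swap
j=8: A[8]=9 > 4 → no swap
j=9: A[9]=8 > 4 → no swap
j=10: A[10]=9 > 4 → no swap
j=11: A[11]=8 > 4 → no swap
final swap A[1],A[12] → [4, 4, 8, 9, 8, 8, 6, 8, 9, 8, 9, 8, 6]; return 1
p = 1; k-1 = 5 > 1 ⇒ right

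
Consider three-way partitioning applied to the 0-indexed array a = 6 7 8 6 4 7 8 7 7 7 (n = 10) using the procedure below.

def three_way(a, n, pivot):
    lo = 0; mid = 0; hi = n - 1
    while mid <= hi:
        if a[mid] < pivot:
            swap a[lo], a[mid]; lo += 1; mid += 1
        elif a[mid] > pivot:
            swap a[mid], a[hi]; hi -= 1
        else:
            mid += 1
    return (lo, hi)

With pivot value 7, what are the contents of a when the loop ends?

pivot = 7; lo=0, mid=0, hi=9
a[mid]=6<7: swap a[0],a[0]; lo=1,mid=1 → 6 7 8 6 4 7 8 7 7 7
a[mid]=7=7: mid=2
a[mid]=8>7: swap a[2],a[9]; hi=8 → 6 7 7 6 4 7 8 7 7 8
a[mid]=7=7: mid=3
a[mid]=6<7: swap a[1],a[3]; lo=2,mid=4 → 6 6 7 7 4 7 8 7 7 8
a[mid]=4<7: swap a[2],a[4]; lo=3,mid=5 → 6 6 4 7 7 7 8 7 7 8
a[mid]=7=7: mid=6
a[mid]=8>7: swap a[6],a[8]; hi=7 → 6 6 4 7 7 7 7 7 8 8
a[mid]=7=7: mid=7
a[mid]=7=7: mid=8
end: lo=3, hi=7; a = 6 6 4 7 7 7 7 7 8 8

6 6 4 7 7 7 7 7 8 8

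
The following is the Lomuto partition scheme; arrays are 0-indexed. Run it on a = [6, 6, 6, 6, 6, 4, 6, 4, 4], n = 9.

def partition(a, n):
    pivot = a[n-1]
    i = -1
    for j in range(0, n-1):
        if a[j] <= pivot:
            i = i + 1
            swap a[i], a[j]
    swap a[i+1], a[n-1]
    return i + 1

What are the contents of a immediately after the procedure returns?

pivot = a[8] = 4; i = -1
j=0: a[0]=6 > 4 → no swap
j=1: a[1]=6 > 4 → no swap
j=2: a[2]=6 > 4 → no swap
j=3: a[3]=6 > 4 → no swap
j=4: a[4]=6 > 4 → no swap
j=5: a[5]=4 ≤ 4 → i=0, swap a[0],a[5] → [4, 6, 6, 6, 6, 6, 6, 4, 4]
j=6: a[6]=6 > 4 → no swap
j=7: a[7]=4 ≤ 4 → i=1, swap a[1],a[7] → [4, 4, 6, 6, 6, 6, 6, 6, 4]
final swap a[2],a[8] → [4, 4, 4, 6, 6, 6, 6, 6, 6]; return 2

[4, 4, 4, 6, 6, 6, 6, 6, 6]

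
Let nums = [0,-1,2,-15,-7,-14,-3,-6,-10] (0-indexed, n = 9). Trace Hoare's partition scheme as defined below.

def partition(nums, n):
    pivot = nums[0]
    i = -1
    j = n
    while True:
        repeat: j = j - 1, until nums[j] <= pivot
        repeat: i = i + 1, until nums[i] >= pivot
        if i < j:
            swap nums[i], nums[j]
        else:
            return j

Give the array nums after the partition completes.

[-10,-1,-6,-15,-7,-14,-3,2,0]

pivot=0
j stops at 8 (-10), i stops at 0 (0); swap ⇒ [-10,-1,2,-15,-7,-14,-3,-6,0]
j stops at 7 (-6), i stops at 2 (2); swap ⇒ [-10,-1,-6,-15,-7,-14,-3,2,0]
j stops at 6, i stops at 7; i≥j ⇒ return 6. nums=[-10,-1,-6,-15,-7,-14,-3,2,0]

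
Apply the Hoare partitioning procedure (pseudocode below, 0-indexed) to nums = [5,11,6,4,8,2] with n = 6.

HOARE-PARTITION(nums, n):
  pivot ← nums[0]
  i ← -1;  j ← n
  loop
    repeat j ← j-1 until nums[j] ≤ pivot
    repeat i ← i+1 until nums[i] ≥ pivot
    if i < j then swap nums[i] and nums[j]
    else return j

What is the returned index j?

1

pivot = nums[0] = 5; i = -1, j = 6
j→5 (nums[5]=2≤5), i→0 (nums[0]=5≥5); i<j, swap → [2,11,6,4,8,5]
j→3 (nums[3]=4≤5), i→1 (nums[1]=11≥5); i<j, swap → [2,4,6,11,8,5]
j→1, i→2; i≥j, return j=1. nums = [2,4,6,11,8,5]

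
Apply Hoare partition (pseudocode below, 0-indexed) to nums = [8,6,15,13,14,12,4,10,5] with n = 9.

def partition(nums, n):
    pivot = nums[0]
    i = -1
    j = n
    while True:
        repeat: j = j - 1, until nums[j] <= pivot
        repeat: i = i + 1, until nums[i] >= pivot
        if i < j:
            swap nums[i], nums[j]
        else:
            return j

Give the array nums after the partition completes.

[5,6,4,13,14,12,15,10,8]

pivot = nums[0] = 8; i = -1, j = 9
j→8 (nums[8]=5≤8), i→0 (nums[0]=8≥8); i<j, swap → [5,6,15,13,14,12,4,10,8]
j→6 (nums[6]=4≤8), i→2 (nums[2]=15≥8); i<j, swap → [5,6,4,13,14,12,15,10,8]
j→2, i→3; i≥j, return j=2. nums = [5,6,4,13,14,12,15,10,8]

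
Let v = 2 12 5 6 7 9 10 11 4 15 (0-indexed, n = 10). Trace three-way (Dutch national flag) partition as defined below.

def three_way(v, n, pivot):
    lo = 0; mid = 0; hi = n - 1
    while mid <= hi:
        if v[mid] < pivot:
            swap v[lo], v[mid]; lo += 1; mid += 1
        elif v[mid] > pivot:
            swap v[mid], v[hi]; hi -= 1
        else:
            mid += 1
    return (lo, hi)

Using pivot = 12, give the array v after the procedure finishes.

pivot = 12; lo=0, mid=0, hi=9
v[mid]=2<12: swap v[0],v[0]; lo=1,mid=1 → 2 12 5 6 7 9 10 11 4 15
v[mid]=12=12: mid=2
v[mid]=5<12: swap v[1],v[2]; lo=2,mid=3 → 2 5 12 6 7 9 10 11 4 15
v[mid]=6<12: swap v[2],v[3]; lo=3,mid=4 → 2 5 6 12 7 9 10 11 4 15
v[mid]=7<12: swap v[3],v[4]; lo=4,mid=5 → 2 5 6 7 12 9 10 11 4 15
v[mid]=9<12: swap v[4],v[5]; lo=5,mid=6 → 2 5 6 7 9 12 10 11 4 15
v[mid]=10<12: swap v[5],v[6]; lo=6,mid=7 → 2 5 6 7 9 10 12 11 4 15
v[mid]=11<12: swap v[6],v[7]; lo=7,mid=8 → 2 5 6 7 9 10 11 12 4 15
v[mid]=4<12: swap v[7],v[8]; lo=8,mid=9 → 2 5 6 7 9 10 11 4 12 15
v[mid]=15>12: swap v[9],v[9]; hi=8 → 2 5 6 7 9 10 11 4 12 15
end: lo=8, hi=8; v = 2 5 6 7 9 10 11 4 12 15

2 5 6 7 9 10 11 4 12 15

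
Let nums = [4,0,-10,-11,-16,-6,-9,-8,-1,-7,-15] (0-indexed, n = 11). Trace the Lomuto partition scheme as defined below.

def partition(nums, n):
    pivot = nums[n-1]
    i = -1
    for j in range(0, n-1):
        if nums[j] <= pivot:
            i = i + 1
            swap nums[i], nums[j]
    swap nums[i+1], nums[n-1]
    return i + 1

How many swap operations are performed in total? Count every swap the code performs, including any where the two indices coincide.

2

pivot = nums[10] = -15; i = -1
j=0: nums[0]=4 > -15 → no swap
j=1: nums[1]=0 > -15 → no swap
j=2: nums[2]=-10 > -15 → no swap
j=3: nums[3]=-11 > -15 → no swap
j=4: nums[4]=-16 ≤ -15 → i=0, swap nums[0],nums[4] → [-16,0,-10,-11,4,-6,-9,-8,-1,-7,-15]
j=5: nums[5]=-6 > -15 → no swap
j=6: nums[6]=-9 > -15 → no swap
j=7: nums[7]=-8 > -15 → no swap
j=8: nums[8]=-1 > -15 → no swap
j=9: nums[9]=-7 > -15 → no swap
final swap nums[1],nums[10] → [-16,-15,-10,-11,4,-6,-9,-8,-1,-7,0]; return 1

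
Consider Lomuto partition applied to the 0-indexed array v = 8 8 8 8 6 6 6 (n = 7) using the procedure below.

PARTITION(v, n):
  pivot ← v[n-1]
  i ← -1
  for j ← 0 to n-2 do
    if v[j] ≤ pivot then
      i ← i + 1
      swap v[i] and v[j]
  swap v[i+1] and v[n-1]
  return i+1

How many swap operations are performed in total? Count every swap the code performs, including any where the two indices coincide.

pivot=6, i=-1
j=0: 8>6, skip
j=1: 8>6, skip
j=2: 8>6, skip
j=3: 8>6, skip
j=4: 6≤6, i=0, swap(0,4) ⇒ 6 8 8 8 8 6 6
j=5: 6≤6, i=1, swap(1,5) ⇒ 6 6 8 8 8 8 6
swap(2,6) ⇒ 6 6 6 8 8 8 8; return 2

3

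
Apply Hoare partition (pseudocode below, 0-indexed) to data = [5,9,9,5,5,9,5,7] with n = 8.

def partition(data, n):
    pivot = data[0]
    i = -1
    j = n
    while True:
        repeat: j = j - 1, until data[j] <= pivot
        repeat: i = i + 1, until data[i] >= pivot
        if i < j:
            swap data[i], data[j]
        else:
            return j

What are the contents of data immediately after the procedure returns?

[5,5,5,9,9,9,5,7]

pivot=5
j stops at 6 (5), i stops at 0 (5); swap ⇒ [5,9,9,5,5,9,5,7]
j stops at 4 (5), i stops at 1 (9); swap ⇒ [5,5,9,5,9,9,5,7]
j stops at 3 (5), i stops at 2 (9); swap ⇒ [5,5,5,9,9,9,5,7]
j stops at 2, i stops at 3; i≥j ⇒ return 2. data=[5,5,5,9,9,9,5,7]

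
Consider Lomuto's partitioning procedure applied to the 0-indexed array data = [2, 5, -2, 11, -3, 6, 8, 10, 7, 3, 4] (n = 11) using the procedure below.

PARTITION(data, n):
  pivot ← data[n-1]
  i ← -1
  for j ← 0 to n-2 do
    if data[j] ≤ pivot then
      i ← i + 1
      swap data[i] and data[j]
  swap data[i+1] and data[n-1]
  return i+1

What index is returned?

4

pivot=4, i=-1
j=0: 2≤4, i=0, swap(0,0) ⇒ [2, 5, -2, 11, -3, 6, 8, 10, 7, 3, 4]
j=1: 5>4, skip
j=2: -2≤4, i=1, swap(1,2) ⇒ [2, -2, 5, 11, -3, 6, 8, 10, 7, 3, 4]
j=3: 11>4, skip
j=4: -3≤4, i=2, swap(2,4) ⇒ [2, -2, -3, 11, 5, 6, 8, 10, 7, 3, 4]
j=5: 6>4, skip
j=6: 8>4, skip
j=7: 10>4, skip
j=8: 7>4, skip
j=9: 3≤4, i=3, swap(3,9) ⇒ [2, -2, -3, 3, 5, 6, 8, 10, 7, 11, 4]
swap(4,10) ⇒ [2, -2, -3, 3, 4, 6, 8, 10, 7, 11, 5]; return 4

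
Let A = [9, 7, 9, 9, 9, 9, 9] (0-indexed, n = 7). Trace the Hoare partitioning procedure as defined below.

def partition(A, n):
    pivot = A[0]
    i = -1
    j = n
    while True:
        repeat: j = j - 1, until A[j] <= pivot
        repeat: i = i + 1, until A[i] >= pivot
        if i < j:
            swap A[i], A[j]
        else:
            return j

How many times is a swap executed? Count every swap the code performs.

pivot = A[0] = 9; i = -1, j = 7
j→6 (A[6]=9≤9), i→0 (A[0]=9≥9); i<j, swap → [9, 7, 9, 9, 9, 9, 9]
j→5 (A[5]=9≤9), i→2 (A[2]=9≥9); i<j, swap → [9, 7, 9, 9, 9, 9, 9]
j→4 (A[4]=9≤9), i→3 (A[3]=9≥9); i<j, swap → [9, 7, 9, 9, 9, 9, 9]
j→3, i→4; i≥j, return j=3. A = [9, 7, 9, 9, 9, 9, 9]

3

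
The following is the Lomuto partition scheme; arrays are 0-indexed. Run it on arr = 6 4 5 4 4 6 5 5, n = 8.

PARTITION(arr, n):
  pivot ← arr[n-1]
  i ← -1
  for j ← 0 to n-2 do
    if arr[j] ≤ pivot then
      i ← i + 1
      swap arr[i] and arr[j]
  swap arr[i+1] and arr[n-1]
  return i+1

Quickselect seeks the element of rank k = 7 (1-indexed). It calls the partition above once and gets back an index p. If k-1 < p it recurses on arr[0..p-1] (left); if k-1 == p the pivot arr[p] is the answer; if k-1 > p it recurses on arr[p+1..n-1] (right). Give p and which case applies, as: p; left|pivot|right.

pivot = arr[7] = 5; i = -1
j=0: arr[0]=6 > 5 → no swap
j=1: arr[1]=4 ≤ 5 → i=0, swap arr[0],arr[1] → 4 6 5 4 4 6 5 5
j=2: arr[2]=5 ≤ 5 → i=1, swap arr[1],arr[2] → 4 5 6 4 4 6 5 5
j=3: arr[3]=4 ≤ 5 → i=2, swap arr[2],arr[3] → 4 5 4 6 4 6 5 5
j=4: arr[4]=4 ≤ 5 → i=3, swap arr[3],arr[4] → 4 5 4 4 6 6 5 5
j=5: arr[5]=6 > 5 → no swap
j=6: arr[6]=5 ≤ 5 → i=4, swap arr[4],arr[6] → 4 5 4 4 5 6 6 5
final swap arr[5],arr[7] → 4 5 4 4 5 5 6 6; return 5
p = 5; k-1 = 6 > 5 ⇒ right

5; right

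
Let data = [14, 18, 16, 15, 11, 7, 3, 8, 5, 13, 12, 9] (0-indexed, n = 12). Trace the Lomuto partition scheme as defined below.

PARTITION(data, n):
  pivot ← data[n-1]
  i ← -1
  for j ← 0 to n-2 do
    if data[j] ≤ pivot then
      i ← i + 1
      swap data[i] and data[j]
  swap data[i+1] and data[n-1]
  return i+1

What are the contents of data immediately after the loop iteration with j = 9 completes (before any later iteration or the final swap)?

[7, 3, 8, 5, 11, 14, 18, 16, 15, 13, 12, 9]

pivot = data[11] = 9; i = -1
j=0: data[0]=14 > 9 → no swap
j=1: data[1]=18 > 9 → no swap
j=2: data[2]=16 > 9 → no swap
j=3: data[3]=15 > 9 → no swap
j=4: data[4]=11 > 9 → no swap
j=5: data[5]=7 ≤ 9 → i=0, swap data[0],data[5] → [7, 18, 16, 15, 11, 14, 3, 8, 5, 13, 12, 9]
j=6: data[6]=3 ≤ 9 → i=1, swap data[1],data[6] → [7, 3, 16, 15, 11, 14, 18, 8, 5, 13, 12, 9]
j=7: data[7]=8 ≤ 9 → i=2, swap data[2],data[7] → [7, 3, 8, 15, 11, 14, 18, 16, 5, 13, 12, 9]
j=8: data[8]=5 ≤ 9 → i=3, swap data[3],data[8] → [7, 3, 8, 5, 11, 14, 18, 16, 15, 13, 12, 9]
j=9: data[9]=13 > 9 → no swap
(after j=9) data = [7, 3, 8, 5, 11, 14, 18, 16, 15, 13, 12, 9]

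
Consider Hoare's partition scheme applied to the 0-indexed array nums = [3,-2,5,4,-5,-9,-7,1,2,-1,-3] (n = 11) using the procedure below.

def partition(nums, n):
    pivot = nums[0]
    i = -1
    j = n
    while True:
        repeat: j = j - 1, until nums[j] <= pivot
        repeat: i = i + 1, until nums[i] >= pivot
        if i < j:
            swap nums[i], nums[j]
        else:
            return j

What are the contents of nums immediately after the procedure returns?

[-3,-2,-1,2,-5,-9,-7,1,4,5,3]

pivot = nums[0] = 3; i = -1, j = 11
j→10 (nums[10]=-3≤3), i→0 (nums[0]=3≥3); i<j, swap → [-3,-2,5,4,-5,-9,-7,1,2,-1,3]
j→9 (nums[9]=-1≤3), i→2 (nums[2]=5≥3); i<j, swap → [-3,-2,-1,4,-5,-9,-7,1,2,5,3]
j→8 (nums[8]=2≤3), i→3 (nums[3]=4≥3); i<j, swap → [-3,-2,-1,2,-5,-9,-7,1,4,5,3]
j→7, i→8; i≥j, return j=7. nums = [-3,-2,-1,2,-5,-9,-7,1,4,5,3]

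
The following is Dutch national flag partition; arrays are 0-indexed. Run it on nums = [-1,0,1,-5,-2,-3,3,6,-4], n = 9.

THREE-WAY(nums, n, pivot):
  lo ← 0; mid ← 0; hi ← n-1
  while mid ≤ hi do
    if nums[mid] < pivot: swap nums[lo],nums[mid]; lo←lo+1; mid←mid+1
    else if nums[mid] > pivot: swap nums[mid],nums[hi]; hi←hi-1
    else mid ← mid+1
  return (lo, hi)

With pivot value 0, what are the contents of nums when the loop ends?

pivot = 0; lo=0, mid=0, hi=8
nums[mid]=-1<0: swap nums[0],nums[0]; lo=1,mid=1 → [-1,0,1,-5,-2,-3,3,6,-4]
nums[mid]=0=0: mid=2
nums[mid]=1>0: swap nums[2],nums[8]; hi=7 → [-1,0,-4,-5,-2,-3,3,6,1]
nums[mid]=-4<0: swap nums[1],nums[2]; lo=2,mid=3 → [-1,-4,0,-5,-2,-3,3,6,1]
nums[mid]=-5<0: swap nums[2],nums[3]; lo=3,mid=4 → [-1,-4,-5,0,-2,-3,3,6,1]
nums[mid]=-2<0: swap nums[3],nums[4]; lo=4,mid=5 → [-1,-4,-5,-2,0,-3,3,6,1]
nums[mid]=-3<0: swap nums[4],nums[5]; lo=5,mid=6 → [-1,-4,-5,-2,-3,0,3,6,1]
nums[mid]=3>0: swap nums[6],nums[7]; hi=6 → [-1,-4,-5,-2,-3,0,6,3,1]
nums[mid]=6>0: swap nums[6],nums[6]; hi=5 → [-1,-4,-5,-2,-3,0,6,3,1]
end: lo=5, hi=5; nums = [-1,-4,-5,-2,-3,0,6,3,1]

[-1,-4,-5,-2,-3,0,6,3,1]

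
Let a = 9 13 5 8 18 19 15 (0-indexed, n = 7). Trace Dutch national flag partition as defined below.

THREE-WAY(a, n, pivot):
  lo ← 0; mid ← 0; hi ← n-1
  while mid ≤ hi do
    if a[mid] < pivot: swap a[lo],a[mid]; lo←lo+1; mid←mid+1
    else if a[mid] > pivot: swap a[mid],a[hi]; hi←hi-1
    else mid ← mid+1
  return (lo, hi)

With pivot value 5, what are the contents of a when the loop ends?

5 13 8 18 19 15 9

lo=0 mid=0 hi=6
9>5: swap(0,6), hi=5 ⇒ 15 13 5 8 18 19 9
15>5: swap(0,5), hi=4 ⇒ 19 13 5 8 18 15 9
19>5: swap(0,4), hi=3 ⇒ 18 13 5 8 19 15 9
18>5: swap(0,3), hi=2 ⇒ 8 13 5 18 19 15 9
8>5: swap(0,2), hi=1 ⇒ 5 13 8 18 19 15 9
5=5: mid=1
13>5: swap(1,1), hi=0 ⇒ 5 13 8 18 19 15 9
done. lo=0 hi=0; a=5 13 8 18 19 15 9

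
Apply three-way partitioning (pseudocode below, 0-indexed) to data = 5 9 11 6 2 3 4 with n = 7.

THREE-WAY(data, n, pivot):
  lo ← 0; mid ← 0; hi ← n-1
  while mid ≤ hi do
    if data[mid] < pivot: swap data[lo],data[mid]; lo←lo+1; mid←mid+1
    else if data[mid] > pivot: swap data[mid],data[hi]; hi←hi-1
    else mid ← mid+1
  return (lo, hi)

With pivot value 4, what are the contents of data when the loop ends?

lo=0 mid=0 hi=6
5>4: swap(0,6), hi=5 ⇒ 4 9 11 6 2 3 5
4=4: mid=1
9>4: swap(1,5), hi=4 ⇒ 4 3 11 6 2 9 5
3<4: swap(0,1), lo=1 mid=2 ⇒ 3 4 11 6 2 9 5
11>4: swap(2,4), hi=3 ⇒ 3 4 2 6 11 9 5
2<4: swap(1,2), lo=2 mid=3 ⇒ 3 2 4 6 11 9 5
6>4: swap(3,3), hi=2 ⇒ 3 2 4 6 11 9 5
done. lo=2 hi=2; data=3 2 4 6 11 9 5

3 2 4 6 11 9 5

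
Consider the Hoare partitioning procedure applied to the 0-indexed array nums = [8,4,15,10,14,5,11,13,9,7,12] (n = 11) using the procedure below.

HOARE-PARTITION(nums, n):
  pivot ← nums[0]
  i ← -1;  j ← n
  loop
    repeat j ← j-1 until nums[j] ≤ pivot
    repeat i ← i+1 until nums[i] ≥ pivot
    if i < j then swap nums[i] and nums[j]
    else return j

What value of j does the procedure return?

pivot=8
j stops at 9 (7), i stops at 0 (8); swap ⇒ [7,4,15,10,14,5,11,13,9,8,12]
j stops at 5 (5), i stops at 2 (15); swap ⇒ [7,4,5,10,14,15,11,13,9,8,12]
j stops at 2, i stops at 3; i≥j ⇒ return 2. nums=[7,4,5,10,14,15,11,13,9,8,12]

2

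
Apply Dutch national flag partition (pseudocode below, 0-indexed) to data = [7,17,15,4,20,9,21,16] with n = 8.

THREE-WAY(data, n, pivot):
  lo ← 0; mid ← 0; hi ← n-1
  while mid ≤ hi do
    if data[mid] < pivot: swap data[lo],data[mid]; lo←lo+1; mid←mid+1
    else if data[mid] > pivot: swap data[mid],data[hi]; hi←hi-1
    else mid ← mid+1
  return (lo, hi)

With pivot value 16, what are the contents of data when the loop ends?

pivot = 16; lo=0, mid=0, hi=7
data[mid]=7<16: swap data[0],data[0]; lo=1,mid=1 → [7,17,15,4,20,9,21,16]
data[mid]=17>16: swap data[1],data[7]; hi=6 → [7,16,15,4,20,9,21,17]
data[mid]=16=16: mid=2
data[mid]=15<16: swap data[1],data[2]; lo=2,mid=3 → [7,15,16,4,20,9,21,17]
data[mid]=4<16: swap data[2],data[3]; lo=3,mid=4 → [7,15,4,16,20,9,21,17]
data[mid]=20>16: swap data[4],data[6]; hi=5 → [7,15,4,16,21,9,20,17]
data[mid]=21>16: swap data[4],data[5]; hi=4 → [7,15,4,16,9,21,20,17]
data[mid]=9<16: swap data[3],data[4]; lo=4,mid=5 → [7,15,4,9,16,21,20,17]
end: lo=4, hi=4; data = [7,15,4,9,16,21,20,17]

[7,15,4,9,16,21,20,17]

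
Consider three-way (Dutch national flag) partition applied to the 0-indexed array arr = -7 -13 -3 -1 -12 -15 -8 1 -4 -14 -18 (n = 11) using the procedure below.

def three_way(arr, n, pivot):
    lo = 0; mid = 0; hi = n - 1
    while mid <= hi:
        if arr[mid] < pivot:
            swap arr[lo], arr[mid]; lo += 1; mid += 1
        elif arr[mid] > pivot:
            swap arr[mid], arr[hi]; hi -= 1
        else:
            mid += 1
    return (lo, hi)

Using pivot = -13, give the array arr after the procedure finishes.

-18 -14 -15 -13 -12 -8 1 -4 -1 -3 -7

pivot = -13; lo=0, mid=0, hi=10
arr[mid]=-7>-13: swap arr[0],arr[10]; hi=9 → -18 -13 -3 -1 -12 -15 -8 1 -4 -14 -7
arr[mid]=-18<-13: swap arr[0],arr[0]; lo=1,mid=1 → -18 -13 -3 -1 -12 -15 -8 1 -4 -14 -7
arr[mid]=-13=-13: mid=2
arr[mid]=-3>-13: swap arr[2],arr[9]; hi=8 → -18 -13 -14 -1 -12 -15 -8 1 -4 -3 -7
arr[mid]=-14<-13: swap arr[1],arr[2]; lo=2,mid=3 → -18 -14 -13 -1 -12 -15 -8 1 -4 -3 -7
arr[mid]=-1>-13: swap arr[3],arr[8]; hi=7 → -18 -14 -13 -4 -12 -15 -8 1 -1 -3 -7
arr[mid]=-4>-13: swap arr[3],arr[7]; hi=6 → -18 -14 -13 1 -12 -15 -8 -4 -1 -3 -7
arr[mid]=1>-13: swap arr[3],arr[6]; hi=5 → -18 -14 -13 -8 -12 -15 1 -4 -1 -3 -7
arr[mid]=-8>-13: swap arr[3],arr[5]; hi=4 → -18 -14 -13 -15 -12 -8 1 -4 -1 -3 -7
arr[mid]=-15<-13: swap arr[2],arr[3]; lo=3,mid=4 → -18 -14 -15 -13 -12 -8 1 -4 -1 -3 -7
arr[mid]=-12>-13: swap arr[4],arr[4]; hi=3 → -18 -14 -15 -13 -12 -8 1 -4 -1 -3 -7
end: lo=3, hi=3; arr = -18 -14 -15 -13 -12 -8 1 -4 -1 -3 -7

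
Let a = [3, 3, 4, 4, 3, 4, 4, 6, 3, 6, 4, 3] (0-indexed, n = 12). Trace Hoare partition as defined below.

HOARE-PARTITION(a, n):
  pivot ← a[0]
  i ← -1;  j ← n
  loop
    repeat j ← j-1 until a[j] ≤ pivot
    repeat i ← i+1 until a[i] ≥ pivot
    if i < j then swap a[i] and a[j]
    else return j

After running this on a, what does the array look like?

[3, 3, 3, 4, 4, 4, 4, 6, 3, 6, 4, 3]

pivot = a[0] = 3; i = -1, j = 12
j→11 (a[11]=3≤3), i→0 (a[0]=3≥3); i<j, swap → [3, 3, 4, 4, 3, 4, 4, 6, 3, 6, 4, 3]
j→8 (a[8]=3≤3), i→1 (a[1]=3≥3); i<j, swap → [3, 3, 4, 4, 3, 4, 4, 6, 3, 6, 4, 3]
j→4 (a[4]=3≤3), i→2 (a[2]=4≥3); i<j, swap → [3, 3, 3, 4, 4, 4, 4, 6, 3, 6, 4, 3]
j→2, i→3; i≥j, return j=2. a = [3, 3, 3, 4, 4, 4, 4, 6, 3, 6, 4, 3]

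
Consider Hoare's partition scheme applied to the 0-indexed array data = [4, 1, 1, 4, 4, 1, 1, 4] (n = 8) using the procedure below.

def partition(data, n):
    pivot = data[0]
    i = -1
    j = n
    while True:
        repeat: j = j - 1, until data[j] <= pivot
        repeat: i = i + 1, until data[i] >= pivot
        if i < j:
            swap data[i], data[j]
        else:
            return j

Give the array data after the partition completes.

[4, 1, 1, 1, 1, 4, 4, 4]

pivot = data[0] = 4; i = -1, j = 8
j→7 (data[7]=4≤4), i→0 (data[0]=4≥4); i<j, swap → [4, 1, 1, 4, 4, 1, 1, 4]
j→6 (data[6]=1≤4), i→3 (data[3]=4≥4); i<j, swap → [4, 1, 1, 1, 4, 1, 4, 4]
j→5 (data[5]=1≤4), i→4 (data[4]=4≥4); i<j, swap → [4, 1, 1, 1, 1, 4, 4, 4]
j→4, i→5; i≥j, return j=4. data = [4, 1, 1, 1, 1, 4, 4, 4]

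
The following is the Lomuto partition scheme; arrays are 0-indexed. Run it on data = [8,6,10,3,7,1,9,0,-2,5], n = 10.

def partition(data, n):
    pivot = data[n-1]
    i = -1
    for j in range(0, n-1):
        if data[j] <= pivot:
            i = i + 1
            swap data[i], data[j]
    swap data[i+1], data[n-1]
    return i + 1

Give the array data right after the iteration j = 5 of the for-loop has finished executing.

[3,1,10,8,7,6,9,0,-2,5]

pivot = data[9] = 5; i = -1
j=0: data[0]=8 > 5 → no swap
j=1: data[1]=6 > 5 → no swap
j=2: data[2]=10 > 5 → no swap
j=3: data[3]=3 ≤ 5 → i=0, swap data[0],data[3] → [3,6,10,8,7,1,9,0,-2,5]
j=4: data[4]=7 > 5 → no swap
j=5: data[5]=1 ≤ 5 → i=1, swap data[1],data[5] → [3,1,10,8,7,6,9,0,-2,5]
(after j=5) data = [3,1,10,8,7,6,9,0,-2,5]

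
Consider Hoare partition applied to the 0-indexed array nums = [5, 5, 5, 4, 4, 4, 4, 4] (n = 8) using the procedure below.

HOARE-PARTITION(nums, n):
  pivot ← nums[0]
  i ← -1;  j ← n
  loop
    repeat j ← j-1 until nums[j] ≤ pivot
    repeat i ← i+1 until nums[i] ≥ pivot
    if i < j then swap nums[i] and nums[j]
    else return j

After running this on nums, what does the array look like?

[4, 4, 4, 4, 4, 5, 5, 5]

pivot=5
j stops at 7 (4), i stops at 0 (5); swap ⇒ [4, 5, 5, 4, 4, 4, 4, 5]
j stops at 6 (4), i stops at 1 (5); swap ⇒ [4, 4, 5, 4, 4, 4, 5, 5]
j stops at 5 (4), i stops at 2 (5); swap ⇒ [4, 4, 4, 4, 4, 5, 5, 5]
j stops at 4, i stops at 5; i≥j ⇒ return 4. nums=[4, 4, 4, 4, 4, 5, 5, 5]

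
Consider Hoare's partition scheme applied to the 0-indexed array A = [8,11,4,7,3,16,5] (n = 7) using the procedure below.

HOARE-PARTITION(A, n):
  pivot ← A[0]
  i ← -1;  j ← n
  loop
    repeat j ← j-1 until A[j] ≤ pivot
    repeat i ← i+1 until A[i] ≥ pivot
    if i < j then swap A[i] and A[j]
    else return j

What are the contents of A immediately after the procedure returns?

[5,3,4,7,11,16,8]

pivot = A[0] = 8; i = -1, j = 7
j→6 (A[6]=5≤8), i→0 (A[0]=8≥8); i<j, swap → [5,11,4,7,3,16,8]
j→4 (A[4]=3≤8), i→1 (A[1]=11≥8); i<j, swap → [5,3,4,7,11,16,8]
j→3, i→4; i≥j, return j=3. A = [5,3,4,7,11,16,8]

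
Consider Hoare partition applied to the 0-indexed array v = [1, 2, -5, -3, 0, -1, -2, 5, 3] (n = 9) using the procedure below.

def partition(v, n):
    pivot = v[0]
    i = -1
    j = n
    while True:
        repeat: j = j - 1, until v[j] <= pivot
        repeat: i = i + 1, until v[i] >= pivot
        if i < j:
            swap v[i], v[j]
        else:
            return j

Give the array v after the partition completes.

pivot=1
j stops at 6 (-2), i stops at 0 (1); swap ⇒ [-2, 2, -5, -3, 0, -1, 1, 5, 3]
j stops at 5 (-1), i stops at 1 (2); swap ⇒ [-2, -1, -5, -3, 0, 2, 1, 5, 3]
j stops at 4, i stops at 5; i≥j ⇒ return 4. v=[-2, -1, -5, -3, 0, 2, 1, 5, 3]

[-2, -1, -5, -3, 0, 2, 1, 5, 3]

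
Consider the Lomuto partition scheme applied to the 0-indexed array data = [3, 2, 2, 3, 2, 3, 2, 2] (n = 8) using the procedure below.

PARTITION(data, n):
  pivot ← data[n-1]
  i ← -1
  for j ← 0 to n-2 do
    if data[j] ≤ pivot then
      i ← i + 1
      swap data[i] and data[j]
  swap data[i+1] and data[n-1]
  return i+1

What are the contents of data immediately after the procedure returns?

[2, 2, 2, 2, 2, 3, 3, 3]

pivot = data[7] = 2; i = -1
j=0: data[0]=3 > 2 → no swap
j=1: data[1]=2 ≤ 2 → i=0, swap data[0],data[1] → [2, 3, 2, 3, 2, 3, 2, 2]
j=2: data[2]=2 ≤ 2 → i=1, swap data[1],data[2] → [2, 2, 3, 3, 2, 3, 2, 2]
j=3: data[3]=3 > 2 → no swap
j=4: data[4]=2 ≤ 2 → i=2, swap data[2],data[4] → [2, 2, 2, 3, 3, 3, 2, 2]
j=5: data[5]=3 > 2 → no swap
j=6: data[6]=2 ≤ 2 → i=3, swap data[3],data[6] → [2, 2, 2, 2, 3, 3, 3, 2]
final swap data[4],data[7] → [2, 2, 2, 2, 2, 3, 3, 3]; return 4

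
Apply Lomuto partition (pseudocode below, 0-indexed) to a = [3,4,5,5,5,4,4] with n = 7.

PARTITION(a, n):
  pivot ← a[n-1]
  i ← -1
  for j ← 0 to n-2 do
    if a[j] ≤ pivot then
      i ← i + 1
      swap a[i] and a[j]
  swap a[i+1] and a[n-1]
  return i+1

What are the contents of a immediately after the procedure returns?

[3,4,4,4,5,5,5]

pivot = a[6] = 4; i = -1
j=0: a[0]=3 ≤ 4 → i=0, swap a[0],a[0] (no change) → [3,4,5,5,5,4,4]
j=1: a[1]=4 ≤ 4 → i=1, swap a[1],a[1] (no change) → [3,4,5,5,5,4,4]
j=2: a[2]=5 > 4 → no swap
j=3: a[3]=5 > 4 → no swap
j=4: a[4]=5 > 4 → no swap
j=5: a[5]=4 ≤ 4 → i=2, swap a[2],a[5] → [3,4,4,5,5,5,4]
final swap a[3],a[6] → [3,4,4,4,5,5,5]; return 3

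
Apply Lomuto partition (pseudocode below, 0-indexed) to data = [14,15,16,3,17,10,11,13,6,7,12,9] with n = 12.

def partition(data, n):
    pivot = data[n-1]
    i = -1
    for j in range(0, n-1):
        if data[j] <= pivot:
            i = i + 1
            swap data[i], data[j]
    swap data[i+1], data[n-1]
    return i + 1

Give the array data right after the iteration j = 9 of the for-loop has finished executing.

[3,6,7,14,17,10,11,13,15,16,12,9]

pivot=9, i=-1
j=0: 14>9, skip
j=1: 15>9, skip
j=2: 16>9, skip
j=3: 3≤9, i=0, swap(0,3) ⇒ [3,15,16,14,17,10,11,13,6,7,12,9]
j=4: 17>9, skip
j=5: 10>9, skip
j=6: 11>9, skip
j=7: 13>9, skip
j=8: 6≤9, i=1, swap(1,8) ⇒ [3,6,16,14,17,10,11,13,15,7,12,9]
j=9: 7≤9, i=2, swap(2,9) ⇒ [3,6,7,14,17,10,11,13,15,16,12,9]
(after j=9) data = [3,6,7,14,17,10,11,13,15,16,12,9]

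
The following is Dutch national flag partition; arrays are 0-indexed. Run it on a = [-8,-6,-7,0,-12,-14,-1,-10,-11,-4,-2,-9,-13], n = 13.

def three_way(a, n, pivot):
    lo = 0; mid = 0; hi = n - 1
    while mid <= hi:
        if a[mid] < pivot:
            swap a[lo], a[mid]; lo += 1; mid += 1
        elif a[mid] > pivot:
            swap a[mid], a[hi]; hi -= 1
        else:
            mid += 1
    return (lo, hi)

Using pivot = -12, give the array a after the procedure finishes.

[-13,-14,-12,0,-7,-1,-10,-11,-4,-2,-9,-6,-8]

lo=0 mid=0 hi=12
-8>-12: swap(0,12), hi=11 ⇒ [-13,-6,-7,0,-12,-14,-1,-10,-11,-4,-2,-9,-8]
-13<-12: swap(0,0), lo=1 mid=1 ⇒ [-13,-6,-7,0,-12,-14,-1,-10,-11,-4,-2,-9,-8]
-6>-12: swap(1,11), hi=10 ⇒ [-13,-9,-7,0,-12,-14,-1,-10,-11,-4,-2,-6,-8]
-9>-12: swap(1,10), hi=9 ⇒ [-13,-2,-7,0,-12,-14,-1,-10,-11,-4,-9,-6,-8]
-2>-12: swap(1,9), hi=8 ⇒ [-13,-4,-7,0,-12,-14,-1,-10,-11,-2,-9,-6,-8]
-4>-12: swap(1,8), hi=7 ⇒ [-13,-11,-7,0,-12,-14,-1,-10,-4,-2,-9,-6,-8]
-11>-12: swap(1,7), hi=6 ⇒ [-13,-10,-7,0,-12,-14,-1,-11,-4,-2,-9,-6,-8]
-10>-12: swap(1,6), hi=5 ⇒ [-13,-1,-7,0,-12,-14,-10,-11,-4,-2,-9,-6,-8]
-1>-12: swap(1,5), hi=4 ⇒ [-13,-14,-7,0,-12,-1,-10,-11,-4,-2,-9,-6,-8]
-14<-12: swap(1,1), lo=2 mid=2 ⇒ [-13,-14,-7,0,-12,-1,-10,-11,-4,-2,-9,-6,-8]
-7>-12: swap(2,4), hi=3 ⇒ [-13,-14,-12,0,-7,-1,-10,-11,-4,-2,-9,-6,-8]
-12=-12: mid=3
0>-12: swap(3,3), hi=2 ⇒ [-13,-14,-12,0,-7,-1,-10,-11,-4,-2,-9,-6,-8]
done. lo=2 hi=2; a=[-13,-14,-12,0,-7,-1,-10,-11,-4,-2,-9,-6,-8]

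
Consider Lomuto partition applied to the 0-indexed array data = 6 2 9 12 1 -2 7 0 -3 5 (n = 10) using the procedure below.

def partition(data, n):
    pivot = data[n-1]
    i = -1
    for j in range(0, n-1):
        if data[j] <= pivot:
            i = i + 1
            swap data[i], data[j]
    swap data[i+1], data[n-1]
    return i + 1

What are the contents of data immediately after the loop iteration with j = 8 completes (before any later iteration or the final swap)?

2 1 -2 0 -3 9 7 12 6 5

pivot = data[9] = 5; i = -1
j=0: data[0]=6 > 5 → no swap
j=1: data[1]=2 ≤ 5 → i=0, swap data[0],data[1] → 2 6 9 12 1 -2 7 0 -3 5
j=2: data[2]=9 > 5 → no swap
j=3: data[3]=12 > 5 → no swap
j=4: data[4]=1 ≤ 5 → i=1, swap data[1],data[4] → 2 1 9 12 6 -2 7 0 -3 5
j=5: data[5]=-2 ≤ 5 → i=2, swap data[2],data[5] → 2 1 -2 12 6 9 7 0 -3 5
j=6: data[6]=7 > 5 → no swap
j=7: data[7]=0 ≤ 5 → i=3, swap data[3],data[7] → 2 1 -2 0 6 9 7 12 -3 5
j=8: data[8]=-3 ≤ 5 → i=4, swap data[4],data[8] → 2 1 -2 0 -3 9 7 12 6 5
(after j=8) data = 2 1 -2 0 -3 9 7 12 6 5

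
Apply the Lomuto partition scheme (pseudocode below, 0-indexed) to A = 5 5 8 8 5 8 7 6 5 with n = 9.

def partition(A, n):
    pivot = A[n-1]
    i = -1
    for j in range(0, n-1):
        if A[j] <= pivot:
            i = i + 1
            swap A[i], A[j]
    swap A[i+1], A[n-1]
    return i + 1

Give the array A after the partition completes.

pivot=5, i=-1
j=0: 5≤5, i=0, swap(0,0) ⇒ 5 5 8 8 5 8 7 6 5
j=1: 5≤5, i=1, swap(1,1) ⇒ 5 5 8 8 5 8 7 6 5
j=2: 8>5, skip
j=3: 8>5, skip
j=4: 5≤5, i=2, swap(2,4) ⇒ 5 5 5 8 8 8 7 6 5
j=5: 8>5, skip
j=6: 7>5, skip
j=7: 6>5, skip
swap(3,8) ⇒ 5 5 5 5 8 8 7 6 8; return 3

5 5 5 5 8 8 7 6 8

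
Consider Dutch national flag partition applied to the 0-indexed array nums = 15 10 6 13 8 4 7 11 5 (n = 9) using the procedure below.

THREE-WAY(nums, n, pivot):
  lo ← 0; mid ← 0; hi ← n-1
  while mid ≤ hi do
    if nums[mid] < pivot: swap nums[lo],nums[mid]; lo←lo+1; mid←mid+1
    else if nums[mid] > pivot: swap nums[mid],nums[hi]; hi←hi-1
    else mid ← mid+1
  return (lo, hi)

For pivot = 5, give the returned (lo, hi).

(1, 1)

pivot = 5; lo=0, mid=0, hi=8
nums[mid]=15>5: swap nums[0],nums[8]; hi=7 → 5 10 6 13 8 4 7 11 15
nums[mid]=5=5: mid=1
nums[mid]=10>5: swap nums[1],nums[7]; hi=6 → 5 11 6 13 8 4 7 10 15
nums[mid]=11>5: swap nums[1],nums[6]; hi=5 → 5 7 6 13 8 4 11 10 15
nums[mid]=7>5: swap nums[1],nums[5]; hi=4 → 5 4 6 13 8 7 11 10 15
nums[mid]=4<5: swap nums[0],nums[1]; lo=1,mid=2 → 4 5 6 13 8 7 11 10 15
nums[mid]=6>5: swap nums[2],nums[4]; hi=3 → 4 5 8 13 6 7 11 10 15
nums[mid]=8>5: swap nums[2],nums[3]; hi=2 → 4 5 13 8 6 7 11 10 15
nums[mid]=13>5: swap nums[2],nums[2]; hi=1 → 4 5 13 8 6 7 11 10 15
end: lo=1, hi=1; nums = 4 5 13 8 6 7 11 10 15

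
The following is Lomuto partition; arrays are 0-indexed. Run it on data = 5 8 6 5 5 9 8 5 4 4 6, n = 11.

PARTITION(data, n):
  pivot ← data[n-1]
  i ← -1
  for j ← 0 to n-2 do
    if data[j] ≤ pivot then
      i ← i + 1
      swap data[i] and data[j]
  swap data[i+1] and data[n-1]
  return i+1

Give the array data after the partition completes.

pivot = data[10] = 6; i = -1
j=0: data[0]=5 ≤ 6 → i=0, swap data[0],data[0] (no change) → 5 8 6 5 5 9 8 5 4 4 6
j=1: data[1]=8 > 6 → no swap
j=2: data[2]=6 ≤ 6 → i=1, swap data[1],data[2] → 5 6 8 5 5 9 8 5 4 4 6
j=3: data[3]=5 ≤ 6 → i=2, swap data[2],data[3] → 5 6 5 8 5 9 8 5 4 4 6
j=4: data[4]=5 ≤ 6 → i=3, swap data[3],data[4] → 5 6 5 5 8 9 8 5 4 4 6
j=5: data[5]=9 > 6 → no swap
j=6: data[6]=8 > 6 → no swap
j=7: data[7]=5 ≤ 6 → i=4, swap data[4],data[7] → 5 6 5 5 5 9 8 8 4 4 6
j=8: data[8]=4 ≤ 6 → i=5, swap data[5],data[8] → 5 6 5 5 5 4 8 8 9 4 6
j=9: data[9]=4 ≤ 6 → i=6, swap data[6],data[9] → 5 6 5 5 5 4 4 8 9 8 6
final swap data[7],data[10] → 5 6 5 5 5 4 4 6 9 8 8; return 7

5 6 5 5 5 4 4 6 9 8 8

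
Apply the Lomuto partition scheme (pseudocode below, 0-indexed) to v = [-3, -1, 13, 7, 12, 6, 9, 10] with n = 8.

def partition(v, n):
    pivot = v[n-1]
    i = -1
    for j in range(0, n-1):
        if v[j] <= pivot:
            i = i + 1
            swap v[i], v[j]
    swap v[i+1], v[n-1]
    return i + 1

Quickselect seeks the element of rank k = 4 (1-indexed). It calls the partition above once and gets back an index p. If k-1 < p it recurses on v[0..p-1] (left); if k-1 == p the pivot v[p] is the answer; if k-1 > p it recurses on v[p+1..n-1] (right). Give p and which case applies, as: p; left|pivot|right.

5; left

pivot = v[7] = 10; i = -1
j=0: v[0]=-3 ≤ 10 → i=0, swap v[0],v[0] (no change) → [-3, -1, 13, 7, 12, 6, 9, 10]
j=1: v[1]=-1 ≤ 10 → i=1, swap v[1],v[1] (no change) → [-3, -1, 13, 7, 12, 6, 9, 10]
j=2: v[2]=13 > 10 → no swap
j=3: v[3]=7 ≤ 10 → i=2, swap v[2],v[3] → [-3, -1, 7, 13, 12, 6, 9, 10]
j=4: v[4]=12 > 10 → no swap
j=5: v[5]=6 ≤ 10 → i=3, swap v[3],v[5] → [-3, -1, 7, 6, 12, 13, 9, 10]
j=6: v[6]=9 ≤ 10 → i=4, swap v[4],v[6] → [-3, -1, 7, 6, 9, 13, 12, 10]
final swap v[5],v[7] → [-3, -1, 7, 6, 9, 10, 12, 13]; return 5
p = 5; k-1 = 3 < 5 ⇒ left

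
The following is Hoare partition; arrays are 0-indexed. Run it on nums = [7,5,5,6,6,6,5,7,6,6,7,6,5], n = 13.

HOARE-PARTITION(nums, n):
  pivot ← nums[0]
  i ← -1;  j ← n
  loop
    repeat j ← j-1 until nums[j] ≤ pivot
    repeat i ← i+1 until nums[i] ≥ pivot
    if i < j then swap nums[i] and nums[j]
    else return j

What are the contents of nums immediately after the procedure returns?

pivot=7
j stops at 12 (5), i stops at 0 (7); swap ⇒ [5,5,5,6,6,6,5,7,6,6,7,6,7]
j stops at 11 (6), i stops at 7 (7); swap ⇒ [5,5,5,6,6,6,5,6,6,6,7,7,7]
j stops at 10, i stops at 10; i≥j ⇒ return 10. nums=[5,5,5,6,6,6,5,6,6,6,7,7,7]

[5,5,5,6,6,6,5,6,6,6,7,7,7]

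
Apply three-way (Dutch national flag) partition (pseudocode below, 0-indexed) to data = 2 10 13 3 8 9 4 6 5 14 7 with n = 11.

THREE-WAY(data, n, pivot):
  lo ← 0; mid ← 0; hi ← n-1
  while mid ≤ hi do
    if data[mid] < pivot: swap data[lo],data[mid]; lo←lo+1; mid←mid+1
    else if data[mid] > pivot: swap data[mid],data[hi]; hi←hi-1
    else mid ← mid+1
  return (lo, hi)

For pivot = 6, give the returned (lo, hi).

(4, 4)

lo=0 mid=0 hi=10
2<6: swap(0,0), lo=1 mid=1 ⇒ 2 10 13 3 8 9 4 6 5 14 7
10>6: swap(1,10), hi=9 ⇒ 2 7 13 3 8 9 4 6 5 14 10
7>6: swap(1,9), hi=8 ⇒ 2 14 13 3 8 9 4 6 5 7 10
14>6: swap(1,8), hi=7 ⇒ 2 5 13 3 8 9 4 6 14 7 10
5<6: swap(1,1), lo=2 mid=2 ⇒ 2 5 13 3 8 9 4 6 14 7 10
13>6: swap(2,7), hi=6 ⇒ 2 5 6 3 8 9 4 13 14 7 10
6=6: mid=3
3<6: swap(2,3), lo=3 mid=4 ⇒ 2 5 3 6 8 9 4 13 14 7 10
8>6: swap(4,6), hi=5 ⇒ 2 5 3 6 4 9 8 13 14 7 10
4<6: swap(3,4), lo=4 mid=5 ⇒ 2 5 3 4 6 9 8 13 14 7 10
9>6: swap(5,5), hi=4 ⇒ 2 5 3 4 6 9 8 13 14 7 10
done. lo=4 hi=4; data=2 5 3 4 6 9 8 13 14 7 10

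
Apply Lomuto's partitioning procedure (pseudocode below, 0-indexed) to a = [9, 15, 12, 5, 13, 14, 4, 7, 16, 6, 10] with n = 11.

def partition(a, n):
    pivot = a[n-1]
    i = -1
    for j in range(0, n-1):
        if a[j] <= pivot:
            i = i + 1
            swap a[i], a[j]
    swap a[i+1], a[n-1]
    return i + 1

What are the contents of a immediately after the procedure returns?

pivot=10, i=-1
j=0: 9≤10, i=0, swap(0,0) ⇒ [9, 15, 12, 5, 13, 14, 4, 7, 16, 6, 10]
j=1: 15>10, skip
j=2: 12>10, skip
j=3: 5≤10, i=1, swap(1,3) ⇒ [9, 5, 12, 15, 13, 14, 4, 7, 16, 6, 10]
j=4: 13>10, skip
j=5: 14>10, skip
j=6: 4≤10, i=2, swap(2,6) ⇒ [9, 5, 4, 15, 13, 14, 12, 7, 16, 6, 10]
j=7: 7≤10, i=3, swap(3,7) ⇒ [9, 5, 4, 7, 13, 14, 12, 15, 16, 6, 10]
j=8: 16>10, skip
j=9: 6≤10, i=4, swap(4,9) ⇒ [9, 5, 4, 7, 6, 14, 12, 15, 16, 13, 10]
swap(5,10) ⇒ [9, 5, 4, 7, 6, 10, 12, 15, 16, 13, 14]; return 5

[9, 5, 4, 7, 6, 10, 12, 15, 16, 13, 14]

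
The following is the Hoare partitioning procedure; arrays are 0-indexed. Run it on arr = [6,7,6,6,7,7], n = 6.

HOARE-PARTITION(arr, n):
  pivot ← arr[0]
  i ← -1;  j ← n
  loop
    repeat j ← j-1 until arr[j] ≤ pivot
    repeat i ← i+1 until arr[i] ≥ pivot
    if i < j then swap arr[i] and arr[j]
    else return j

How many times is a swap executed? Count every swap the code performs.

pivot = arr[0] = 6; i = -1, j = 6
j→3 (arr[3]=6≤6), i→0 (arr[0]=6≥6); i<j, swap → [6,7,6,6,7,7]
j→2 (arr[2]=6≤6), i→1 (arr[1]=7≥6); i<j, swap → [6,6,7,6,7,7]
j→1, i→2; i≥j, return j=1. arr = [6,6,7,6,7,7]

2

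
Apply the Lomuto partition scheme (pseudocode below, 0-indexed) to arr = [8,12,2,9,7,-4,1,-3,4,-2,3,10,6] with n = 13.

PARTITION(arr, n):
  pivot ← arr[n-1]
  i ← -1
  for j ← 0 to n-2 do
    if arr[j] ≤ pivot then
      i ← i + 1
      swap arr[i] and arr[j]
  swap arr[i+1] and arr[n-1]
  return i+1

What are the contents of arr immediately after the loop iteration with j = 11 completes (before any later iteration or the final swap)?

[2,-4,1,-3,4,-2,3,9,7,12,8,10,6]

pivot=6, i=-1
j=0: 8>6, skip
j=1: 12>6, skip
j=2: 2≤6, i=0, swap(0,2) ⇒ [2,12,8,9,7,-4,1,-3,4,-2,3,10,6]
j=3: 9>6, skip
j=4: 7>6, skip
j=5: -4≤6, i=1, swap(1,5) ⇒ [2,-4,8,9,7,12,1,-3,4,-2,3,10,6]
j=6: 1≤6, i=2, swap(2,6) ⇒ [2,-4,1,9,7,12,8,-3,4,-2,3,10,6]
j=7: -3≤6, i=3, swap(3,7) ⇒ [2,-4,1,-3,7,12,8,9,4,-2,3,10,6]
j=8: 4≤6, i=4, swap(4,8) ⇒ [2,-4,1,-3,4,12,8,9,7,-2,3,10,6]
j=9: -2≤6, i=5, swap(5,9) ⇒ [2,-4,1,-3,4,-2,8,9,7,12,3,10,6]
j=10: 3≤6, i=6, swap(6,10) ⇒ [2,-4,1,-3,4,-2,3,9,7,12,8,10,6]
j=11: 10>6, skip
(after j=11) arr = [2,-4,1,-3,4,-2,3,9,7,12,8,10,6]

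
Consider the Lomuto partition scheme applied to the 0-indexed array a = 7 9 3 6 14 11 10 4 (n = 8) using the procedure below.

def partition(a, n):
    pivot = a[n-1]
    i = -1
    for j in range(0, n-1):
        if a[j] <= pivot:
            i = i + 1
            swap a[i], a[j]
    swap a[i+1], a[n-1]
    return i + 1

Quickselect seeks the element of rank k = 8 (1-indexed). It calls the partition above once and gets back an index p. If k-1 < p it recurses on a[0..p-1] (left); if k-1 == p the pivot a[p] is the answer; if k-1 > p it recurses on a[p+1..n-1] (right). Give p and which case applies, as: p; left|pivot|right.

1; right

pivot = a[7] = 4; i = -1
j=0: a[0]=7 > 4 → no swap
j=1: a[1]=9 > 4 → no swap
j=2: a[2]=3 ≤ 4 → i=0, swap a[0],a[2] → 3 9 7 6 14 11 10 4
j=3: a[3]=6 > 4 → no swap
j=4: a[4]=14 > 4 → no swap
j=5: a[5]=11 > 4 → no swap
j=6: a[6]=10 > 4 → no swap
final swap a[1],a[7] → 3 4 7 6 14 11 10 9; return 1
p = 1; k-1 = 7 > 1 ⇒ right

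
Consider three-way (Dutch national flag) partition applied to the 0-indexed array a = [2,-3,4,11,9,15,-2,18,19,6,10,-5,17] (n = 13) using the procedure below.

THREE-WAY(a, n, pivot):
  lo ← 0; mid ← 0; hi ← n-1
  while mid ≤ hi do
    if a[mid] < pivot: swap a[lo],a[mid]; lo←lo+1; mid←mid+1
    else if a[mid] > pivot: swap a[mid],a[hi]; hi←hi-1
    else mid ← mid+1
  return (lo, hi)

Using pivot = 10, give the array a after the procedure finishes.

[2,-3,4,-5,9,-2,6,10,19,18,15,17,11]

lo=0 mid=0 hi=12
2<10: swap(0,0), lo=1 mid=1 ⇒ [2,-3,4,11,9,15,-2,18,19,6,10,-5,17]
-3<10: swap(1,1), lo=2 mid=2 ⇒ [2,-3,4,11,9,15,-2,18,19,6,10,-5,17]
4<10: swap(2,2), lo=3 mid=3 ⇒ [2,-3,4,11,9,15,-2,18,19,6,10,-5,17]
11>10: swap(3,12), hi=11 ⇒ [2,-3,4,17,9,15,-2,18,19,6,10,-5,11]
17>10: swap(3,11), hi=10 ⇒ [2,-3,4,-5,9,15,-2,18,19,6,10,17,11]
-5<10: swap(3,3), lo=4 mid=4 ⇒ [2,-3,4,-5,9,15,-2,18,19,6,10,17,11]
9<10: swap(4,4), lo=5 mid=5 ⇒ [2,-3,4,-5,9,15,-2,18,19,6,10,17,11]
15>10: swap(5,10), hi=9 ⇒ [2,-3,4,-5,9,10,-2,18,19,6,15,17,11]
10=10: mid=6
-2<10: swap(5,6), lo=6 mid=7 ⇒ [2,-3,4,-5,9,-2,10,18,19,6,15,17,11]
18>10: swap(7,9), hi=8 ⇒ [2,-3,4,-5,9,-2,10,6,19,18,15,17,11]
6<10: swap(6,7), lo=7 mid=8 ⇒ [2,-3,4,-5,9,-2,6,10,19,18,15,17,11]
19>10: swap(8,8), hi=7 ⇒ [2,-3,4,-5,9,-2,6,10,19,18,15,17,11]
done. lo=7 hi=7; a=[2,-3,4,-5,9,-2,6,10,19,18,15,17,11]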